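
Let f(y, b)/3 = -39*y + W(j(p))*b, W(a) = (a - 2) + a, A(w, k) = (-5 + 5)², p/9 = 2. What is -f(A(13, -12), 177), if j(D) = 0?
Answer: 1062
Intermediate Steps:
p = 18 (p = 9*2 = 18)
A(w, k) = 0 (A(w, k) = 0² = 0)
W(a) = -2 + 2*a (W(a) = (-2 + a) + a = -2 + 2*a)
f(y, b) = -117*y - 6*b (f(y, b) = 3*(-39*y + (-2 + 2*0)*b) = 3*(-39*y + (-2 + 0)*b) = 3*(-39*y - 2*b) = -117*y - 6*b)
-f(A(13, -12), 177) = -(-117*0 - 6*177) = -(0 - 1062) = -1*(-1062) = 1062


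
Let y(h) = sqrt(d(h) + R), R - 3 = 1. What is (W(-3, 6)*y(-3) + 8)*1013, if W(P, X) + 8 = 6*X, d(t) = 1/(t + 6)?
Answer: 8104 + 28364*sqrt(39)/3 ≈ 67148.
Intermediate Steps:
R = 4 (R = 3 + 1 = 4)
d(t) = 1/(6 + t)
W(P, X) = -8 + 6*X
y(h) = sqrt(4 + 1/(6 + h)) (y(h) = sqrt(1/(6 + h) + 4) = sqrt(4 + 1/(6 + h)))
(W(-3, 6)*y(-3) + 8)*1013 = ((-8 + 6*6)*sqrt((25 + 4*(-3))/(6 - 3)) + 8)*1013 = ((-8 + 36)*sqrt((25 - 12)/3) + 8)*1013 = (28*sqrt((1/3)*13) + 8)*1013 = (28*sqrt(13/3) + 8)*1013 = (28*(sqrt(39)/3) + 8)*1013 = (28*sqrt(39)/3 + 8)*1013 = (8 + 28*sqrt(39)/3)*1013 = 8104 + 28364*sqrt(39)/3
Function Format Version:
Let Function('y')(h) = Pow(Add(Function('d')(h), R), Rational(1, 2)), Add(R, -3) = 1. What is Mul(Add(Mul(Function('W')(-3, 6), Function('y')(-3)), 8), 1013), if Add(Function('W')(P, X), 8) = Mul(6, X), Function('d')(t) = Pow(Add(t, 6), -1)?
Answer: Add(8104, Mul(Rational(28364, 3), Pow(39, Rational(1, 2)))) ≈ 67148.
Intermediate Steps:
R = 4 (R = Add(3, 1) = 4)
Function('d')(t) = Pow(Add(6, t), -1)
Function('W')(P, X) = Add(-8, Mul(6, X))
Function('y')(h) = Pow(Add(4, Pow(Add(6, h), -1)), Rational(1, 2)) (Function('y')(h) = Pow(Add(Pow(Add(6, h), -1), 4), Rational(1, 2)) = Pow(Add(4, Pow(Add(6, h), -1)), Rational(1, 2)))
Mul(Add(Mul(Function('W')(-3, 6), Function('y')(-3)), 8), 1013) = Mul(Add(Mul(Add(-8, Mul(6, 6)), Pow(Mul(Pow(Add(6, -3), -1), Add(25, Mul(4, -3))), Rational(1, 2))), 8), 1013) = Mul(Add(Mul(Add(-8, 36), Pow(Mul(Pow(3, -1), Add(25, -12)), Rational(1, 2))), 8), 1013) = Mul(Add(Mul(28, Pow(Mul(Rational(1, 3), 13), Rational(1, 2))), 8), 1013) = Mul(Add(Mul(28, Pow(Rational(13, 3), Rational(1, 2))), 8), 1013) = Mul(Add(Mul(28, Mul(Rational(1, 3), Pow(39, Rational(1, 2)))), 8), 1013) = Mul(Add(Mul(Rational(28, 3), Pow(39, Rational(1, 2))), 8), 1013) = Mul(Add(8, Mul(Rational(28, 3), Pow(39, Rational(1, 2)))), 1013) = Add(8104, Mul(Rational(28364, 3), Pow(39, Rational(1, 2))))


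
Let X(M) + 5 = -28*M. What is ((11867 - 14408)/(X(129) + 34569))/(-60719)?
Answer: 2541/1879374488 ≈ 1.3520e-6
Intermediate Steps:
X(M) = -5 - 28*M
((11867 - 14408)/(X(129) + 34569))/(-60719) = ((11867 - 14408)/((-5 - 28*129) + 34569))/(-60719) = -2541/((-5 - 3612) + 34569)*(-1/60719) = -2541/(-3617 + 34569)*(-1/60719) = -2541/30952*(-1/60719) = 2541/1879374488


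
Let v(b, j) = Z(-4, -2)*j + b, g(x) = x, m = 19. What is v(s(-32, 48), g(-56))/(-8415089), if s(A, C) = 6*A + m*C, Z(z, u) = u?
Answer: -832/8415089 ≈ -9.8870e-5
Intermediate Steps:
s(A, C) = 6*A + 19*C
v(b, j) = b - 2*j (v(b, j) = -2*j + b = b - 2*j)
v(s(-32, 48), g(-56))/(-8415089) = ((6*(-32) + 19*48) - 2*(-56))/(-8415089) = ((-192 + 912) + 112)*(-1/8415089) = (720 + 112)*(-1/8415089) = 832*(-1/8415089) = -832/8415089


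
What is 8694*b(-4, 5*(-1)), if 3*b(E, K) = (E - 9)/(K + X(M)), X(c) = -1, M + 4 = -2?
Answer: 6279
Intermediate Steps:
M = -6 (M = -4 - 2 = -6)
b(E, K) = (-9 + E)/(3*(-1 + K)) (b(E, K) = ((E - 9)/(K - 1))/3 = ((-9 + E)/(-1 + K))/3 = (-9 + E)/(3*(-1 + K)))
8694*b(-4, 5*(-1)) = 8694*((-9 - 4)/(3*(-1 + 5*(-1)))) = 8694*((⅓)*(-13)/(-1 - 5)) = 8694*((⅓)*(-13)/(-6)) = 8694*((⅓)*(-⅙)*(-13)) = 8694*(13/18) = 6279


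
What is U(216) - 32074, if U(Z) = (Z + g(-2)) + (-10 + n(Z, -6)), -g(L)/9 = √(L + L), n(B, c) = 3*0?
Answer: -31868 - 18*I ≈ -31868.0 - 18.0*I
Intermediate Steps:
n(B, c) = 0
g(L) = -9*√2*√L (g(L) = -9*√(L + L) = -9*√2*√L)
U(Z) = -10 + Z - 18*I (U(Z) = (Z - 9*√2*√(-2)) + (-10 + 0) = (Z - 9*√2*I*√2) - 10 = (Z - 18*I) - 10 = -10 + Z - 18*I)
U(216) - 32074 = (-10 + 216 - 18*I) - 32074 = (206 - 18*I) - 32074 = -31868 - 18*I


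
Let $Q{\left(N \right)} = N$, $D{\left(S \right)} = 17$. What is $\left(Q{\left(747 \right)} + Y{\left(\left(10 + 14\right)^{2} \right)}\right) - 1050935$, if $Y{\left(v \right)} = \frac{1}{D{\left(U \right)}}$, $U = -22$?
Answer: $- \frac{17853195}{17} \approx -1.0502 \cdot 10^{6}$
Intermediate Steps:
$Y{\left(v \right)} = \frac{1}{17}$
$\left(Q{\left(747 \right)} + Y{\left(\left(10 + 14\right)^{2} \right)}\right) - 1050935 = \left(747 + \frac{1}{17}\right) - 1050935 = \frac{12700}{17} - 1050935 = - \frac{17853195}{17}$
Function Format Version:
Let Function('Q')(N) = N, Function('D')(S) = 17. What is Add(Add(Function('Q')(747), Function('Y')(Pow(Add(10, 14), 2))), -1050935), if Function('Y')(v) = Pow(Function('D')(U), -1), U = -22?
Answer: Rational(-17853195, 17) ≈ -1.0502e+6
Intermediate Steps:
Function('Y')(v) = Rational(1, 17) (Function('Y')(v) = Pow(17, -1) = Rational(1, 17))
Add(Add(Function('Q')(747), Function('Y')(Pow(Add(10, 14), 2))), -1050935) = Add(Add(747, Rational(1, 17)), -1050935) = Add(Rational(12700, 17), -1050935) = Rational(-17853195, 17)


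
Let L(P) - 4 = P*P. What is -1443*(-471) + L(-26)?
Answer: 680333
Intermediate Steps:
L(P) = 4 + P**2 (L(P) = 4 + P*P = 4 + P**2)
-1443*(-471) + L(-26) = -1443*(-471) + (4 + (-26)**2) = 679653 + (4 + 676) = 679653 + 680 = 680333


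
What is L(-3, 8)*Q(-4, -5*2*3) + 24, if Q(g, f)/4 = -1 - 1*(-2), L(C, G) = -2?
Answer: 16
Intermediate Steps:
Q(g, f) = 4 (Q(g, f) = 4*(-1 - 1*(-2)) = 4*(-1 + 2) = 4*1 = 4)
L(-3, 8)*Q(-4, -5*2*3) + 24 = -2*4 + 24 = -8 + 24 = 16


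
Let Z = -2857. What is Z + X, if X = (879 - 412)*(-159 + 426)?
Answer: 121832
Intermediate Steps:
X = 124689 (X = 467*267 = 124689)
Z + X = -2857 + 124689 = 121832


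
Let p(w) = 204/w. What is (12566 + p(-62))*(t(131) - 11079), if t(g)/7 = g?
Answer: -3957529928/31 ≈ -1.2766e+8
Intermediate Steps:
t(g) = 7*g
(12566 + p(-62))*(t(131) - 11079) = (12566 + 204/(-62))*(7*131 - 11079) = (12566 + 204*(-1/62))*(917 - 11079) = (12566 - 102/31)*(-10162) = (389444/31)*(-10162) = -3957529928/31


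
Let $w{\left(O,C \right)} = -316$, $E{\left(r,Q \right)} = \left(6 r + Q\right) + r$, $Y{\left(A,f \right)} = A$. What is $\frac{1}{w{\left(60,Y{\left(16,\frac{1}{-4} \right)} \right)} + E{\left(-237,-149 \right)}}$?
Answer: $- \frac{1}{2124} \approx -0.00047081$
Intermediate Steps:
$E{\left(r,Q \right)} = Q + 7 r$ ($E{\left(r,Q \right)} = \left(Q + 6 r\right) + r = Q + 7 r$)
$\frac{1}{w{\left(60,Y{\left(16,\frac{1}{-4} \right)} \right)} + E{\left(-237,-149 \right)}} = \frac{1}{-316 + \left(-149 + 7 \left(-237\right)\right)} = \frac{1}{-316 - 1808} = \frac{1}{-2124} = - \frac{1}{2124}$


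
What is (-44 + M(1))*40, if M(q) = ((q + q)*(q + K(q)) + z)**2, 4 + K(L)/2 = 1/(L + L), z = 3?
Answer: 1480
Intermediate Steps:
K(L) = -8 + 1/L (K(L) = -8 + 2/(L + L) = -8 + 2/((2*L)) = -8 + 2*(1/(2*L)) = -8 + 1/L)
M(q) = (3 + 2*q*(-8 + q + 1/q))**2 (M(q) = ((q + q)*(q + (-8 + 1/q)) + 3)**2 = ((2*q)*(-8 + q + 1/q) + 3)**2 = (2*q*(-8 + q + 1/q) + 3)**2 = (3 + 2*q*(-8 + q + 1/q))**2)
(-44 + M(1))*40 = (-44 + (5 - 16*1 + 2*1**2)**2)*40 = (-44 + (5 - 16 + 2*1)**2)*40 = (-44 + (5 - 16 + 2)**2)*40 = (-44 + (-9)**2)*40 = (-44 + 81)*40 = 37*40 = 1480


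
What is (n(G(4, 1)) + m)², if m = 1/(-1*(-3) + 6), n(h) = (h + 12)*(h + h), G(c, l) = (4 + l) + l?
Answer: 3783025/81 ≈ 46704.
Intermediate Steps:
G(c, l) = 4 + 2*l
n(h) = 2*h*(12 + h) (n(h) = (12 + h)*(2*h) = 2*h*(12 + h))
m = ⅑ (m = 1/(3 + 6) = 1/9 = ⅑ ≈ 0.11111)
(n(G(4, 1)) + m)² = (2*(4 + 2*1)*(12 + (4 + 2*1)) + ⅑)² = (2*(4 + 2)*(12 + (4 + 2)) + ⅑)² = (2*6*(12 + 6) + ⅑)² = (2*6*18 + ⅑)² = (216 + ⅑)² = (1945/9)² = 3783025/81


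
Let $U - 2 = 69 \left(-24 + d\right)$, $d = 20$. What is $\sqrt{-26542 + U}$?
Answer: $8 i \sqrt{419} \approx 163.76 i$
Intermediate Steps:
$U = -274$ ($U = 2 + 69 \left(-24 + 20\right) = 2 + 69 \left(-4\right) = 2 - 276 = -274$)
$\sqrt{-26542 + U} = \sqrt{-26542 - 274} = \sqrt{-26816} = 8 i \sqrt{419}$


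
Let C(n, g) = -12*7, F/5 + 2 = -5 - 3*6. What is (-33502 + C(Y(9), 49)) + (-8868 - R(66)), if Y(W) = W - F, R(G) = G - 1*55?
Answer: -42465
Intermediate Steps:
F = -125 (F = -10 + 5*(-5 - 3*6) = -10 + 5*(-5 - 18) = -10 + 5*(-23) = -10 - 115 = -125)
R(G) = -55 + G (R(G) = G - 55 = -55 + G)
Y(W) = 125 + W (Y(W) = W - 1*(-125) = W + 125 = 125 + W)
C(n, g) = -84
(-33502 + C(Y(9), 49)) + (-8868 - R(66)) = (-33502 - 84) + (-8868 - (-55 + 66)) = -33586 + (-8868 - 1*11) = -33586 + (-8868 - 11) = -33586 - 8879 = -42465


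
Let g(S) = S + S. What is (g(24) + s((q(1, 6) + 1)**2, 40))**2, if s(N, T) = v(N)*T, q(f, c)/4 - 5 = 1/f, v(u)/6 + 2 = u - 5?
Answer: 22013063424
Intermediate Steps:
v(u) = -42 + 6*u (v(u) = -12 + 6*(u - 5) = -12 + 6*(-5 + u) = -12 + (-30 + 6*u) = -42 + 6*u)
q(f, c) = 20 + 4/f
s(N, T) = T*(-42 + 6*N) (s(N, T) = (-42 + 6*N)*T = T*(-42 + 6*N))
g(S) = 2*S
(g(24) + s((q(1, 6) + 1)**2, 40))**2 = (2*24 + 6*40*(-7 + ((20 + 4/1) + 1)**2))**2 = (48 + 6*40*(-7 + ((20 + 4*1) + 1)**2))**2 = (48 + 6*40*(-7 + ((20 + 4) + 1)**2))**2 = (48 + 6*40*(-7 + (24 + 1)**2))**2 = (48 + 6*40*(-7 + 25**2))**2 = (48 + 6*40*(-7 + 625))**2 = (48 + 6*40*618)**2 = (48 + 148320)**2 = 148368**2 = 22013063424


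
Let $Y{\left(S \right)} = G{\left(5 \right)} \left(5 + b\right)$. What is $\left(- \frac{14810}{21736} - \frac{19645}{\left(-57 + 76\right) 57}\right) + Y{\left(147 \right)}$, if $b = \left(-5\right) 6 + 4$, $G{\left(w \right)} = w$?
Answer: $- \frac{76704005}{619476} \approx -123.82$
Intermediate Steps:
$b = -26$ ($b = -30 + 4 = -26$)
$Y{\left(S \right)} = -105$ ($Y{\left(S \right)} = 5 \left(5 - 26\right) = 5 \left(-21\right) = -105$)
$\left(- \frac{14810}{21736} - \frac{19645}{\left(-57 + 76\right) 57}\right) + Y{\left(147 \right)} = \left(- \frac{14810}{21736} - \frac{19645}{\left(-57 + 76\right) 57}\right) - 105 = \left(\left(-14810\right) \frac{1}{21736} - \frac{19645}{19 \cdot 57}\right) - 105 = \left(- \frac{7405}{10868} - \frac{19645}{1083}\right) - 105 = - \frac{11659025}{619476} - 105 = - \frac{76704005}{619476}$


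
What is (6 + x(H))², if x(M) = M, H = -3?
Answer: 9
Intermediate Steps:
(6 + x(H))² = (6 - 3)² = 3² = 9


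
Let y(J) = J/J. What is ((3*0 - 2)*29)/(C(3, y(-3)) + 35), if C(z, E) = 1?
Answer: -29/18 ≈ -1.6111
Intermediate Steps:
y(J) = 1
((3*0 - 2)*29)/(C(3, y(-3)) + 35) = ((3*0 - 2)*29)/(1 + 35) = ((0 - 2)*29)/36 = -2*29*(1/36) = -58*1/36 = -29/18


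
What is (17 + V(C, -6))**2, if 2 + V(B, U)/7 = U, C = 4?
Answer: 1521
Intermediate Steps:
V(B, U) = -14 + 7*U
(17 + V(C, -6))**2 = (17 + (-14 + 7*(-6)))**2 = (17 + (-14 - 42))**2 = (17 - 56)**2 = (-39)**2 = 1521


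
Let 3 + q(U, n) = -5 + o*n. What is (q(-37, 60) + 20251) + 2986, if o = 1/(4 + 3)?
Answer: 162663/7 ≈ 23238.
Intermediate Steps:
o = ⅐ (o = 1/7 = ⅐ ≈ 0.14286)
q(U, n) = -8 + n/7 (q(U, n) = -3 + (-5 + n/7) = -8 + n/7)
(q(-37, 60) + 20251) + 2986 = ((-8 + (⅐)*60) + 20251) + 2986 = ((-8 + 60/7) + 20251) + 2986 = (4/7 + 20251) + 2986 = 141761/7 + 2986 = 162663/7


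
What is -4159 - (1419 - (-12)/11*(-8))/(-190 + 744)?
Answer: -25360459/6094 ≈ -4161.5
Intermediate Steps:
-4159 - (1419 - (-12)/11*(-8))/(-190 + 744) = -4159 - (1419 - (-12)/11*(-8))/554 = -4159 - (1419 - 12*(-1/11)*(-8))/554 = -4159 - (1419 + (12/11)*(-8))/554 = -4159 - (1419 - 96/11)/554 = -4159 - 15513/(11*554) = -4159 - 1*15513/6094 = -4159 - 15513/6094 = -25360459/6094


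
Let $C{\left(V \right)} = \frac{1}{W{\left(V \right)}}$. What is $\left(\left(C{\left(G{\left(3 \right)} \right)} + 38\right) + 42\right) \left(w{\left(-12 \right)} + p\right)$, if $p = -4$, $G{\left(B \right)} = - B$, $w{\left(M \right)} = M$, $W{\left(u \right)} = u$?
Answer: $- \frac{3824}{3} \approx -1274.7$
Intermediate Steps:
$C{\left(V \right)} = \frac{1}{V}$
$\left(\left(C{\left(G{\left(3 \right)} \right)} + 38\right) + 42\right) \left(w{\left(-12 \right)} + p\right) = \left(\left(\frac{1}{\left(-1\right) 3} + 38\right) + 42\right) \left(-12 - 4\right) = \left(\left(\frac{1}{-3} + 38\right) + 42\right) \left(-16\right) = \left(\left(- \frac{1}{3} + 38\right) + 42\right) \left(-16\right) = \left(\frac{113}{3} + 42\right) \left(-16\right) = \frac{239}{3} \left(-16\right) = - \frac{3824}{3}$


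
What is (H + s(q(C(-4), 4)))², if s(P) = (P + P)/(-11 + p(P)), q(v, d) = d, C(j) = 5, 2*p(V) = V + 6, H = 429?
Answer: 1646089/9 ≈ 1.8290e+5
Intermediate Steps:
p(V) = 3 + V/2 (p(V) = (V + 6)/2 = (6 + V)/2 = 3 + V/2)
s(P) = 2*P/(-8 + P/2) (s(P) = (P + P)/(-11 + (3 + P/2)) = (2*P)/(-8 + P/2) = 2*P/(-8 + P/2))
(H + s(q(C(-4), 4)))² = (429 + 4*4/(-16 + 4))² = (429 + 4*4/(-12))² = (429 + 4*4*(-1/12))² = (429 - 4/3)² = (1283/3)² = 1646089/9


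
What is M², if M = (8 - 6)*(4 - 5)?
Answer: 4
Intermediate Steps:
M = -2 (M = 2*(-1) = -2)
M² = (-2)² = 4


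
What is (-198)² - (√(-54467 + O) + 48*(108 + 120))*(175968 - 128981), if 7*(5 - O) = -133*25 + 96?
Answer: -514186524 - 46987*I*√2646035/7 ≈ -5.1419e+8 - 1.0919e+7*I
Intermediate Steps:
O = 3264/7 (O = 5 - (-133*25 + 96)/7 = 5 - (-3325 + 96)/7 = 5 - ⅐*(-3229) = 5 + 3229/7 = 3264/7 ≈ 466.29)
(-198)² - (√(-54467 + O) + 48*(108 + 120))*(175968 - 128981) = (-198)² - (√(-54467 + 3264/7) + 48*(108 + 120))*(175968 - 128981) = 39204 - (√(-378005/7) + 48*228)*46987 = 39204 - (I*√2646035/7 + 10944)*46987 = 39204 - (10944 + I*√2646035/7)*46987 = 39204 - (514225728 + 46987*I*√2646035/7) = 39204 + (-514225728 - 46987*I*√2646035/7) = -514186524 - 46987*I*√2646035/7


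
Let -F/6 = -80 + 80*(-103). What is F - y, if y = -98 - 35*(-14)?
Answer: 49528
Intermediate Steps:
F = 49920 (F = -6*(-80 + 80*(-103)) = -6*(-80 - 8240) = -6*(-8320) = 49920)
y = 392 (y = -98 + 490 = 392)
F - y = 49920 - 1*392 = 49920 - 392 = 49528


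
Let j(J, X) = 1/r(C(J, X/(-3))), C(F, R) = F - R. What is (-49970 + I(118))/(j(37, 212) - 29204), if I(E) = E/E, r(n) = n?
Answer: 16139987/9432889 ≈ 1.7110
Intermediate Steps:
j(J, X) = 1/(J + X/3) (j(J, X) = 1/(J - X/(-3)) = 1/(J - X*(-1)/3) = 1/(J - (-1)*X/3) = 1/(J + X/3))
I(E) = 1
(-49970 + I(118))/(j(37, 212) - 29204) = (-49970 + 1)/(3/(212 + 3*37) - 29204) = -49969/(3/(212 + 111) - 29204) = -49969/(3/323 - 29204) = -49969/(-9432889/323) = -49969*(-323/9432889) = 16139987/9432889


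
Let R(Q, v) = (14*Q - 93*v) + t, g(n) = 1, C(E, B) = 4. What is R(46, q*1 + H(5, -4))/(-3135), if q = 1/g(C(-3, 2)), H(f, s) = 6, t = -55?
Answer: 62/3135 ≈ 0.019777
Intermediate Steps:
q = 1 (q = 1/1 = 1)
R(Q, v) = -55 - 93*v + 14*Q (R(Q, v) = (14*Q - 93*v) - 55 = (-93*v + 14*Q) - 55 = -55 - 93*v + 14*Q)
R(46, q*1 + H(5, -4))/(-3135) = (-55 - 93*(1*1 + 6) + 14*46)/(-3135) = (-55 - 93*(1 + 6) + 644)*(-1/3135) = (-55 - 93*7 + 644)*(-1/3135) = (-55 - 651 + 644)*(-1/3135) = -62*(-1/3135) = 62/3135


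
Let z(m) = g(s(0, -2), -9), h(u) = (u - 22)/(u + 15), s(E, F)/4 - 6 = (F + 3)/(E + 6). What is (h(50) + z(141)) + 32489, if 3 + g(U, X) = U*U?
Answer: 19360502/585 ≈ 33095.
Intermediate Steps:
s(E, F) = 24 + 4*(3 + F)/(6 + E) (s(E, F) = 24 + 4*((F + 3)/(E + 6)) = 24 + 4*((3 + F)/(6 + E)) = 24 + 4*(3 + F)/(6 + E))
h(u) = (-22 + u)/(15 + u)
g(U, X) = -3 + U² (g(U, X) = -3 + U*U = -3 + U²)
z(m) = 5449/9 (z(m) = -3 + (4*(39 - 2 + 6*0)/(6 + 0))² = -3 + (4*(39 - 2 + 0)/6)² = -3 + (4*(⅙)*37)² = -3 + (74/3)² = -3 + 5476/9 = 5449/9)
(h(50) + z(141)) + 32489 = ((-22 + 50)/(15 + 50) + 5449/9) + 32489 = (28/65 + 5449/9) + 32489 = 354437/585 + 32489 = 19360502/585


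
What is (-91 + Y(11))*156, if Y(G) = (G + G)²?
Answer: 61308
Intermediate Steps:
Y(G) = 4*G² (Y(G) = (2*G)² = 4*G²)
(-91 + Y(11))*156 = (-91 + 4*11²)*156 = (-91 + 4*121)*156 = (-91 + 484)*156 = 393*156 = 61308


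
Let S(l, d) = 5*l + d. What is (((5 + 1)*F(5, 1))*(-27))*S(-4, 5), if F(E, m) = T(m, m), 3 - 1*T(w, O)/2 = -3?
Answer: 29160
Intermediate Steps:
S(l, d) = d + 5*l
T(w, O) = 12 (T(w, O) = 6 - 2*(-3) = 6 + 6 = 12)
F(E, m) = 12
(((5 + 1)*F(5, 1))*(-27))*S(-4, 5) = (((5 + 1)*12)*(-27))*(5 + 5*(-4)) = ((6*12)*(-27))*(5 - 20) = (72*(-27))*(-15) = -1944*(-15) = 29160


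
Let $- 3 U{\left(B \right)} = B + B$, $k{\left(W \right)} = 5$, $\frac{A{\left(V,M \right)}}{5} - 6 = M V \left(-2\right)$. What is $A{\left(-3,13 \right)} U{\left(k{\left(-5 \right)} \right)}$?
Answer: $-1400$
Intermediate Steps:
$A{\left(V,M \right)} = 30 - 10 M V$ ($A{\left(V,M \right)} = 30 + 5 M V \left(-2\right) = 30 + 5 \left(- 2 M V\right) = 30 - 10 M V$)
$U{\left(B \right)} = - \frac{2 B}{3}$ ($U{\left(B \right)} = - \frac{B + B}{3} = - \frac{2 B}{3}$)
$A{\left(-3,13 \right)} U{\left(k{\left(-5 \right)} \right)} = \left(30 - 130 \left(-3\right)\right) \left(\left(- \frac{2}{3}\right) 5\right) = \left(30 + 390\right) \left(- \frac{10}{3}\right) = 420 \left(- \frac{10}{3}\right) = -1400$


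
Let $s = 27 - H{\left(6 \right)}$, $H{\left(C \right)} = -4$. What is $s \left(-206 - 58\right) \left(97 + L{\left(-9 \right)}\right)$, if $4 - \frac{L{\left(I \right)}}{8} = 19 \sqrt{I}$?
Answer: $-1055736 + 3731904 i \approx -1.0557 \cdot 10^{6} + 3.7319 \cdot 10^{6} i$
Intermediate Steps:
$L{\left(I \right)} = 32 - 152 \sqrt{I}$ ($L{\left(I \right)} = 32 - 8 \cdot 19 \sqrt{I} = 32 - 152 \sqrt{I}$)
$s = 31$ ($s = 27 - -4 = 27 + 4 = 31$)
$s \left(-206 - 58\right) \left(97 + L{\left(-9 \right)}\right) = 31 \left(-206 - 58\right) \left(97 + \left(32 - 152 \sqrt{-9}\right)\right) = 31 \left(- 264 \left(97 + \left(32 - 152 \cdot 3 i\right)\right)\right) = 31 \left(- 264 \left(97 + \left(32 - 456 i\right)\right)\right) = 31 \left(- 264 \left(129 - 456 i\right)\right) = 31 \left(-34056 + 120384 i\right) = -1055736 + 3731904 i$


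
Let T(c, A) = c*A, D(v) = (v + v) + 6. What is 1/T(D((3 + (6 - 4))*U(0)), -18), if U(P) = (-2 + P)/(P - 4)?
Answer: -1/198 ≈ -0.0050505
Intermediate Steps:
U(P) = (-2 + P)/(-4 + P)
D(v) = 6 + 2*v (D(v) = 2*v + 6 = 6 + 2*v)
T(c, A) = A*c
1/T(D((3 + (6 - 4))*U(0)), -18) = 1/(-18*(6 + 2*((3 + (6 - 4))*((-2 + 0)/(-4 + 0))))) = 1/(-18*(6 + 2*((3 + 2)*(-2/(-4))))) = 1/(-18*(6 + 2*(5*(-¼*(-2))))) = 1/(-18*(6 + 2*(5*(½)))) = 1/(-18*(6 + 2*(5/2))) = 1/(-18*(6 + 5)) = 1/(-18*11) = 1/(-198) = -1/198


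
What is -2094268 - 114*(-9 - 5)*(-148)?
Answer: -2330476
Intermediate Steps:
-2094268 - 114*(-9 - 5)*(-148) = -2094268 - 114*(-14)*(-148) = -2094268 - (-1596)*(-148) = -2094268 - 1*236208 = -2094268 - 236208 = -2330476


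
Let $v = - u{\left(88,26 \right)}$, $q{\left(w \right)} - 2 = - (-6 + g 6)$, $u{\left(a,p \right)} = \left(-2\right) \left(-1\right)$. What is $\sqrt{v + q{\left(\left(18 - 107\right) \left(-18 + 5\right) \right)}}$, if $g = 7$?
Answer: $6 i \approx 6.0 i$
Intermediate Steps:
$u{\left(a,p \right)} = 2$
$q{\left(w \right)} = -34$ ($q{\left(w \right)} = 2 - \left(-6 + 7 \cdot 6\right) = 2 - \left(-6 + 42\right) = 2 - 36 = -34$)
$v = -2$ ($v = \left(-1\right) 2 = -2$)
$\sqrt{v + q{\left(\left(18 - 107\right) \left(-18 + 5\right) \right)}} = \sqrt{-2 - 34} = \sqrt{-36} = 6 i$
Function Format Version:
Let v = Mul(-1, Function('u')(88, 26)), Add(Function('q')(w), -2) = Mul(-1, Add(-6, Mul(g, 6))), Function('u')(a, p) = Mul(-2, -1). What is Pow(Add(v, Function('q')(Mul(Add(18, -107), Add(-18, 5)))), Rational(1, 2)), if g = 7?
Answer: Mul(6, I) ≈ Mul(6.0000, I)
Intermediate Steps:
Function('u')(a, p) = 2
Function('q')(w) = -34 (Function('q')(w) = Add(2, Mul(-1, Add(-6, Mul(7, 6)))) = Add(2, Mul(-1, Add(-6, 42))) = Add(2, Mul(-1, 36)) = Add(2, -36) = -34)
v = -2 (v = Mul(-1, 2) = -2)
Pow(Add(v, Function('q')(Mul(Add(18, -107), Add(-18, 5)))), Rational(1, 2)) = Pow(Add(-2, -34), Rational(1, 2)) = Pow(-36, Rational(1, 2)) = Mul(6, I)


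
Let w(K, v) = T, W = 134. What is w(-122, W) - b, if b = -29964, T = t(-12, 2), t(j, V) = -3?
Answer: 29961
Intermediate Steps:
T = -3
w(K, v) = -3
w(-122, W) - b = -3 - 1*(-29964) = -3 + 29964 = 29961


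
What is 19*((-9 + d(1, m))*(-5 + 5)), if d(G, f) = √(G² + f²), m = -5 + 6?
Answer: 0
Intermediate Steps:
m = 1
19*((-9 + d(1, m))*(-5 + 5)) = 19*((-9 + √(1² + 1²))*(-5 + 5)) = 19*((-9 + √(1 + 1))*0) = 19*((-9 + √2)*0) = 19*0 = 0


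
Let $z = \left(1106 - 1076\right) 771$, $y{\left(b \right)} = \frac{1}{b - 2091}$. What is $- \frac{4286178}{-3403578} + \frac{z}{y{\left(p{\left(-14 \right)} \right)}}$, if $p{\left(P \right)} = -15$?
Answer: $- \frac{27632389743777}{567263} \approx -4.8712 \cdot 10^{7}$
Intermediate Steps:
$y{\left(b \right)} = \frac{1}{-2091 + b}$
$z = 23130$ ($z = 30 \cdot 771 = 23130$)
$- \frac{4286178}{-3403578} + \frac{z}{y{\left(p{\left(-14 \right)} \right)}} = - \frac{4286178}{-3403578} + \frac{23130}{\frac{1}{-2091 - 15}} = \left(-4286178\right) \left(- \frac{1}{3403578}\right) + \frac{23130}{\frac{1}{-2106}} = \frac{714363}{567263} + \frac{23130}{- \frac{1}{2106}} = \frac{714363}{567263} + 23130 \left(-2106\right) = \frac{714363}{567263} - 48711780 = - \frac{27632389743777}{567263}$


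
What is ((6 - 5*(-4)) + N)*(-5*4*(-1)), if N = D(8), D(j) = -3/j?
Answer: 1025/2 ≈ 512.50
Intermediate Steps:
D(j) = -3/j
N = -3/8 ≈ -0.37500
((6 - 5*(-4)) + N)*(-5*4*(-1)) = ((6 - 5*(-4)) - 3/8)*(-5*4*(-1)) = ((6 + 20) - 3/8)*(-20*(-1)) = (26 - 3/8)*20 = (205/8)*20 = 1025/2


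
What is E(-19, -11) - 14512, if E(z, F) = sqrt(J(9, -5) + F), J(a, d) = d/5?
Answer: -14512 + 2*I*sqrt(3) ≈ -14512.0 + 3.4641*I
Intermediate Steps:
J(a, d) = d/5 (J(a, d) = d*(1/5) = d/5)
E(z, F) = sqrt(-1 + F) (E(z, F) = sqrt((1/5)*(-5) + F) = sqrt(-1 + F))
E(-19, -11) - 14512 = sqrt(-1 - 11) - 14512 = sqrt(-12) - 14512 = 2*I*sqrt(3) - 14512 = -14512 + 2*I*sqrt(3)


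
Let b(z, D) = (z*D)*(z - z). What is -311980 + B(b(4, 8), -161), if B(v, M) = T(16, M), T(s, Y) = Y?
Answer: -312141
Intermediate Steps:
b(z, D) = 0 (b(z, D) = (D*z)*0 = 0)
B(v, M) = M
-311980 + B(b(4, 8), -161) = -311980 - 161 = -312141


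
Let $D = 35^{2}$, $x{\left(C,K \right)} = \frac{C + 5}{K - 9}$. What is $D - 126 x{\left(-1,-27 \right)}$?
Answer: $1239$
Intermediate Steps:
$x{\left(C,K \right)} = \frac{5 + C}{-9 + K}$
$D = 1225$
$D - 126 x{\left(-1,-27 \right)} = 1225 - 126 \frac{5 - 1}{-9 - 27} = 1225 - 126 \frac{1}{-36} \cdot 4 = 1225 - 126 \left(\left(- \frac{1}{36}\right) 4\right) = 1225 - -14 = 1225 + 14 = 1239$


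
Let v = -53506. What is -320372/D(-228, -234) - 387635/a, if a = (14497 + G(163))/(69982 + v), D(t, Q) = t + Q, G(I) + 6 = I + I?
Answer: -44634796306/103719 ≈ -4.3034e+5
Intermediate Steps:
G(I) = -6 + 2*I (G(I) = -6 + (I + I) = -6 + 2*I)
D(t, Q) = Q + t
a = 4939/5492 (a = (14497 + (-6 + 2*163))/(69982 - 53506) = (14497 + (-6 + 326))/16476 = (14497 + 320)*(1/16476) = 14817*(1/16476) = 4939/5492 ≈ 0.89931)
-320372/D(-228, -234) - 387635/a = -320372/(-234 - 228) - 387635/4939/5492 = -320372/(-462) - 387635*5492/4939 = -320372*(-1/462) - 2128891420/4939 = 160186/231 - 2128891420/4939 = -44634796306/103719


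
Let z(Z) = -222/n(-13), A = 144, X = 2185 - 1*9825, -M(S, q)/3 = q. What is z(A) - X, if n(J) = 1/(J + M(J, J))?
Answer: 1868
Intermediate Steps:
M(S, q) = -3*q
n(J) = -1/(2*J) (n(J) = 1/(J - 3*J) = 1/(-2*J) = -1/(2*J))
X = -7640 (X = 2185 - 9825 = -7640)
z(Z) = -5772 (z(Z) = -222/((-½/(-13))) = -222/((-½*(-1/13))) = -222/1/26 = -222*26 = -5772)
z(A) - X = -5772 - 1*(-7640) = -5772 + 7640 = 1868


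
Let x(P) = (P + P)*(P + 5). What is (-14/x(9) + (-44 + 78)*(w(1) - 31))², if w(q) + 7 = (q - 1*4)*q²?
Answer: 629658649/324 ≈ 1.9434e+6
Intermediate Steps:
w(q) = -7 + q²*(-4 + q) (w(q) = -7 + (q - 1*4)*q² = -7 + (q - 4)*q² = -7 + (-4 + q)*q² = -7 + q²*(-4 + q))
x(P) = 2*P*(5 + P) (x(P) = (2*P)*(5 + P) = 2*P*(5 + P))
(-14/x(9) + (-44 + 78)*(w(1) - 31))² = (-14*1/(18*(5 + 9)) + (-44 + 78)*((-7 + 1³ - 4*1²) - 31))² = (-14/(2*9*14) + 34*((-7 + 1 - 4*1) - 31))² = (-14/252 + 34*((-7 + 1 - 4) - 31))² = (-14*1/252 + 34*(-10 - 31))² = (-1/18 + 34*(-41))² = (-1/18 - 1394)² = (-25093/18)² = 629658649/324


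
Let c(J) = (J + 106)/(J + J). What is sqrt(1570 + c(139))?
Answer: sqrt(121403990)/278 ≈ 39.634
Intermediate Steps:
c(J) = (106 + J)/(2*J) (c(J) = (106 + J)/((2*J)) = (106 + J)*(1/(2*J)) = (106 + J)/(2*J))
sqrt(1570 + c(139)) = sqrt(1570 + (1/2)*(106 + 139)/139) = sqrt(1570 + (1/2)*(1/139)*245) = sqrt(1570 + 245/278) = sqrt(436705/278) = sqrt(121403990)/278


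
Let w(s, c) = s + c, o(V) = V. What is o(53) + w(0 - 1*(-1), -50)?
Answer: 4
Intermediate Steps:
w(s, c) = c + s
o(53) + w(0 - 1*(-1), -50) = 53 + (-50 + (0 - 1*(-1))) = 53 + (-50 + (0 + 1)) = 53 + (-50 + 1) = 53 - 49 = 4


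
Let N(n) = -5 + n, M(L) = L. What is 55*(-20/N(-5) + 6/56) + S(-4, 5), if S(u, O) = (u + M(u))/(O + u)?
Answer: 3021/28 ≈ 107.89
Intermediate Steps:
S(u, O) = 2*u/(O + u) (S(u, O) = (u + u)/(O + u) = (2*u)/(O + u) = 2*u/(O + u))
55*(-20/N(-5) + 6/56) + S(-4, 5) = 55*(-20/(-5 - 5) + 6/56) + 2*(-4)/(5 - 4) = 55*(-20/(-10) + 6*(1/56)) + 2*(-4)/1 = 55*(-20*(-⅒) + 3/28) + 2*(-4)*1 = 55*(2 + 3/28) - 8 = 55*(59/28) - 8 = 3245/28 - 8 = 3021/28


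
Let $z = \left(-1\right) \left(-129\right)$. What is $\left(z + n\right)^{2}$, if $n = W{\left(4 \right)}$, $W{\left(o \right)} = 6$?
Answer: $18225$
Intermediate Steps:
$n = 6$
$z = 129$
$\left(z + n\right)^{2} = \left(129 + 6\right)^{2} = 135^{2} = 18225$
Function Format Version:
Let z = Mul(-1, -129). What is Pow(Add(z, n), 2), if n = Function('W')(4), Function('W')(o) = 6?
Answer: 18225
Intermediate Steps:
n = 6
z = 129
Pow(Add(z, n), 2) = Pow(Add(129, 6), 2) = Pow(135, 2) = 18225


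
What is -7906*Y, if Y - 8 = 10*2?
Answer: -221368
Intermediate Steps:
Y = 28 (Y = 8 + 10*2 = 8 + 20 = 28)
-7906*Y = -7906*28 = -221368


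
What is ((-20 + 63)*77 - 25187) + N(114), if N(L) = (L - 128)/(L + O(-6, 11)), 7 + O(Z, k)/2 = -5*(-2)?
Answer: -1312567/60 ≈ -21876.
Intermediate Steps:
O(Z, k) = 6 (O(Z, k) = -14 + 2*(-5*(-2)) = -14 + 2*10 = -14 + 20 = 6)
N(L) = (-128 + L)/(6 + L) (N(L) = (L - 128)/(L + 6) = (-128 + L)/(6 + L))
((-20 + 63)*77 - 25187) + N(114) = ((-20 + 63)*77 - 25187) + (-128 + 114)/(6 + 114) = (43*77 - 25187) - 14/120 = (3311 - 25187) + (1/120)*(-14) = -21876 - 7/60 = -1312567/60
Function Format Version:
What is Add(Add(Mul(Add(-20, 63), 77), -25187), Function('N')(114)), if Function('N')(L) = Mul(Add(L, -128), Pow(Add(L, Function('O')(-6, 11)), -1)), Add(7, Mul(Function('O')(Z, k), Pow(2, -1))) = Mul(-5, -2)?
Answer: Rational(-1312567, 60) ≈ -21876.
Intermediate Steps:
Function('O')(Z, k) = 6 (Function('O')(Z, k) = Add(-14, Mul(2, Mul(-5, -2))) = Add(-14, Mul(2, 10)) = Add(-14, 20) = 6)
Function('N')(L) = Mul(Pow(Add(6, L), -1), Add(-128, L)) (Function('N')(L) = Mul(Add(L, -128), Pow(Add(L, 6), -1)) = Mul(Add(-128, L), Pow(Add(6, L), -1)) = Mul(Pow(Add(6, L), -1), Add(-128, L)))
Add(Add(Mul(Add(-20, 63), 77), -25187), Function('N')(114)) = Add(Add(Mul(Add(-20, 63), 77), -25187), Mul(Pow(Add(6, 114), -1), Add(-128, 114))) = Add(Add(Mul(43, 77), -25187), Mul(Pow(120, -1), -14)) = Add(Add(3311, -25187), Mul(Rational(1, 120), -14)) = Add(-21876, Rational(-7, 60)) = Rational(-1312567, 60)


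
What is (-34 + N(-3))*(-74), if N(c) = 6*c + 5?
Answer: 3478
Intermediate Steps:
N(c) = 5 + 6*c
(-34 + N(-3))*(-74) = (-34 + (5 + 6*(-3)))*(-74) = (-34 + (5 - 18))*(-74) = (-34 - 13)*(-74) = -47*(-74) = 3478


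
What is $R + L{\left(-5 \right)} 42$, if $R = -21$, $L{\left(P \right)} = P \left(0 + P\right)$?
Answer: $1029$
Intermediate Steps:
$L{\left(P \right)} = P^{2}$ ($L{\left(P \right)} = P P = P^{2}$)
$R + L{\left(-5 \right)} 42 = -21 + \left(-5\right)^{2} \cdot 42 = -21 + 25 \cdot 42 = -21 + 1050 = 1029$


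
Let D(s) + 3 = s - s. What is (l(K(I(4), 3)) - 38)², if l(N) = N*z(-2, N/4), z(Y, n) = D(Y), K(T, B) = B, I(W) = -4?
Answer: 2209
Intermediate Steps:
D(s) = -3 (D(s) = -3 + (s - s) = -3 + 0 = -3)
z(Y, n) = -3
l(N) = -3*N (l(N) = N*(-3) = -3*N)
(l(K(I(4), 3)) - 38)² = (-3*3 - 38)² = (-9 - 38)² = (-47)² = 2209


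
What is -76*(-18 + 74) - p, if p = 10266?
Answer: -14522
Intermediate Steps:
-76*(-18 + 74) - p = -76*(-18 + 74) - 1*10266 = -76*56 - 10266 = -4256 - 10266 = -14522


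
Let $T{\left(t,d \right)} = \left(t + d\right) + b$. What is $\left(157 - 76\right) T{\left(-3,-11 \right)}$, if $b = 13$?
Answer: $-81$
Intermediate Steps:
$T{\left(t,d \right)} = 13 + d + t$ ($T{\left(t,d \right)} = \left(t + d\right) + 13 = \left(d + t\right) + 13 = 13 + d + t$)
$\left(157 - 76\right) T{\left(-3,-11 \right)} = \left(157 - 76\right) \left(13 - 11 - 3\right) = 81 \left(-1\right) = -81$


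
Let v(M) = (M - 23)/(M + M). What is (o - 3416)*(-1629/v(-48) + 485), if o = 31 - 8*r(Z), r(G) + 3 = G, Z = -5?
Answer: 404992629/71 ≈ 5.7041e+6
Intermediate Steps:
r(G) = -3 + G
v(M) = (-23 + M)/(2*M) (v(M) = (-23 + M)/((2*M)) = (-23 + M)*(1/(2*M)) = (-23 + M)/(2*M))
o = 95 (o = 31 - 8*(-3 - 5) = 31 - 8*(-8) = 31 + 64 = 95)
(o - 3416)*(-1629/v(-48) + 485) = (95 - 3416)*(-1629*(-96/(-23 - 48)) + 485) = -3321*(-1629/((½)*(-1/48)*(-71)) + 485) = -3321*(-1629/71/96 + 485) = -3321*(-1629*96/71 + 485) = -3321*(-156384/71 + 485) = -3321*(-121949/71) = 404992629/71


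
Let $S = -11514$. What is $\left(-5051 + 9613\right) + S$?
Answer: $-6952$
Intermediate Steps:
$\left(-5051 + 9613\right) + S = \left(-5051 + 9613\right) - 11514 = 4562 - 11514 = -6952$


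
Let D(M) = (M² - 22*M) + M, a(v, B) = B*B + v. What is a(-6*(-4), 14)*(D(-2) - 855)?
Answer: -177980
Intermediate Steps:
a(v, B) = v + B² (a(v, B) = B² + v = v + B²)
D(M) = M² - 21*M
a(-6*(-4), 14)*(D(-2) - 855) = (-6*(-4) + 14²)*(-2*(-21 - 2) - 855) = (24 + 196)*(-2*(-23) - 855) = 220*(46 - 855) = 220*(-809) = -177980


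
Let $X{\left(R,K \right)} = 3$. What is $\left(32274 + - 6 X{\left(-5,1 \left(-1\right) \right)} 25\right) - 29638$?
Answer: $2186$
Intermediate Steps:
$\left(32274 + - 6 X{\left(-5,1 \left(-1\right) \right)} 25\right) - 29638 = \left(32274 + \left(-6\right) 3 \cdot 25\right) - 29638 = \left(32274 - 450\right) - 29638 = 31824 - 29638 = 2186$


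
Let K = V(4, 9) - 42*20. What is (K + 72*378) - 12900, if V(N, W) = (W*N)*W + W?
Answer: 13809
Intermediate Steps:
V(N, W) = W + N*W**2 (V(N, W) = (N*W)*W + W = N*W**2 + W = W + N*W**2)
K = -507 (K = 9*(1 + 4*9) - 42*20 = 9*(1 + 36) - 840 = 9*37 - 840 = 333 - 840 = -507)
(K + 72*378) - 12900 = (-507 + 72*378) - 12900 = (-507 + 27216) - 12900 = 26709 - 12900 = 13809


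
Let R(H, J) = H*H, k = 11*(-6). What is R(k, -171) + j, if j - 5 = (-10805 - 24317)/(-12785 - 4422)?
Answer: 75074849/17207 ≈ 4363.0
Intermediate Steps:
k = -66
R(H, J) = H²
j = 121157/17207 (j = 5 + (-10805 - 24317)/(-12785 - 4422) = 5 - 35122/(-17207) = 5 - 35122*(-1/17207) = 5 + 35122/17207 = 121157/17207 ≈ 7.0411)
R(k, -171) + j = (-66)² + 121157/17207 = 4356 + 121157/17207 = 75074849/17207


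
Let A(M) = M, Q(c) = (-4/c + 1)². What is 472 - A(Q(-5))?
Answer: 11719/25 ≈ 468.76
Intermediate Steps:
Q(c) = (1 - 4/c)²
472 - A(Q(-5)) = 472 - (-4 - 5)²/(-5)² = 472 - (-9)²/25 = 472 - 81/25 = 11719/25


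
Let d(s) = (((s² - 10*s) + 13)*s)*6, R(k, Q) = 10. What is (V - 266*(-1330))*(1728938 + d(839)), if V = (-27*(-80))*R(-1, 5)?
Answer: 1314992714774920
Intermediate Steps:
d(s) = 6*s*(13 + s² - 10*s) (d(s) = ((13 + s² - 10*s)*s)*6 = (s*(13 + s² - 10*s))*6 = 6*s*(13 + s² - 10*s))
V = 21600 (V = -27*(-80)*10 = 2160*10 = 21600)
(V - 266*(-1330))*(1728938 + d(839)) = (21600 - 266*(-1330))*(1728938 + 6*839*(13 + 839² - 10*839)) = (21600 + 353780)*(1728938 + 6*839*(13 + 703921 - 8390)) = 375380*(1728938 + 6*839*695544) = 375380*(1728938 + 3501368496) = 375380*3503097434 = 1314992714774920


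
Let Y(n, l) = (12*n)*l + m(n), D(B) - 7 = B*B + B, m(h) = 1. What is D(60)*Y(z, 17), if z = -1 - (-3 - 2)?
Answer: 2995939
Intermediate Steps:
D(B) = 7 + B + B² (D(B) = 7 + (B*B + B) = 7 + (B² + B) = 7 + (B + B²) = 7 + B + B²)
z = 4 (z = -1 - 1*(-5) = -1 + 5 = 4)
Y(n, l) = 1 + 12*l*n (Y(n, l) = (12*n)*l + 1 = 12*l*n + 1 = 1 + 12*l*n)
D(60)*Y(z, 17) = (7 + 60 + 60²)*(1 + 12*17*4) = (7 + 60 + 3600)*(1 + 816) = 3667*817 = 2995939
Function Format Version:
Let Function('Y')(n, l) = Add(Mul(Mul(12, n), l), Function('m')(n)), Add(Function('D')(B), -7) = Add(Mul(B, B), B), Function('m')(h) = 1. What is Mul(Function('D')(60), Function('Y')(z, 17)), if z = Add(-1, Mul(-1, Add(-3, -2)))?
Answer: 2995939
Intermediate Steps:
Function('D')(B) = Add(7, B, Pow(B, 2)) (Function('D')(B) = Add(7, Add(Mul(B, B), B)) = Add(7, Add(Pow(B, 2), B)) = Add(7, Add(B, Pow(B, 2))) = Add(7, B, Pow(B, 2)))
z = 4 (z = Add(-1, Mul(-1, -5)) = Add(-1, 5) = 4)
Function('Y')(n, l) = Add(1, Mul(12, l, n)) (Function('Y')(n, l) = Add(Mul(Mul(12, n), l), 1) = Add(Mul(12, l, n), 1) = Add(1, Mul(12, l, n)))
Mul(Function('D')(60), Function('Y')(z, 17)) = Mul(Add(7, 60, Pow(60, 2)), Add(1, Mul(12, 17, 4))) = Mul(Add(7, 60, 3600), Add(1, 816)) = Mul(3667, 817) = 2995939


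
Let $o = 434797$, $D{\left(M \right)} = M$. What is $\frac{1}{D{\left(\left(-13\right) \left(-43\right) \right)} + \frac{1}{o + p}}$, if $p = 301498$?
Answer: $\frac{736295}{411588906} \approx 0.0017889$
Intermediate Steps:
$\frac{1}{D{\left(\left(-13\right) \left(-43\right) \right)} + \frac{1}{o + p}} = \frac{1}{\left(-13\right) \left(-43\right) + \frac{1}{434797 + 301498}} = \frac{1}{559 + \frac{1}{736295}} = \frac{1}{\frac{411588906}{736295}} = \frac{736295}{411588906}$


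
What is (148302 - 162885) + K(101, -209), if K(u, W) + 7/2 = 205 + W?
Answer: -29181/2 ≈ -14591.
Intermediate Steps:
K(u, W) = 403/2 + W (K(u, W) = -7/2 + (205 + W) = 403/2 + W)
(148302 - 162885) + K(101, -209) = (148302 - 162885) + (403/2 - 209) = -14583 - 15/2 = -29181/2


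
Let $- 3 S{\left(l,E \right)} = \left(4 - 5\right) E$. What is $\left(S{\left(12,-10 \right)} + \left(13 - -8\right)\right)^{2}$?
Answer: $\frac{2809}{9} \approx 312.11$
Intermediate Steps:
$S{\left(l,E \right)} = \frac{E}{3}$ ($S{\left(l,E \right)} = - \frac{\left(4 - 5\right) E}{3} = - \frac{\left(-1\right) E}{3} = \frac{E}{3}$)
$\left(S{\left(12,-10 \right)} + \left(13 - -8\right)\right)^{2} = \left(\frac{1}{3} \left(-10\right) + \left(13 - -8\right)\right)^{2} = \left(- \frac{10}{3} + \left(13 + 8\right)\right)^{2} = \left(- \frac{10}{3} + 21\right)^{2} = \left(\frac{53}{3}\right)^{2} = \frac{2809}{9}$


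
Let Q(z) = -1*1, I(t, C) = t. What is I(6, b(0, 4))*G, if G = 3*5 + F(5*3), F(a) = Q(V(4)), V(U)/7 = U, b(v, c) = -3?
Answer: 84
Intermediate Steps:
V(U) = 7*U
Q(z) = -1
F(a) = -1
G = 14 (G = 3*5 - 1 = 15 - 1 = 14)
I(6, b(0, 4))*G = 6*14 = 84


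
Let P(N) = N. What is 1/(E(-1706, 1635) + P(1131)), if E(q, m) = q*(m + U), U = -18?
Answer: -1/2757471 ≈ -3.6265e-7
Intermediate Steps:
E(q, m) = q*(-18 + m) (E(q, m) = q*(m - 18) = q*(-18 + m))
1/(E(-1706, 1635) + P(1131)) = 1/(-1706*(-18 + 1635) + 1131) = 1/(-1706*1617 + 1131) = 1/(-2758602 + 1131) = 1/(-2757471) = -1/2757471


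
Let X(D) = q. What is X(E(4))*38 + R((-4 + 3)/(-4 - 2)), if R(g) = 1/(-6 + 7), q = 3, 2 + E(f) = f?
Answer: 115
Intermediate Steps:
E(f) = -2 + f
X(D) = 3
R(g) = 1 (R(g) = 1/1 = 1)
X(E(4))*38 + R((-4 + 3)/(-4 - 2)) = 3*38 + 1 = 114 + 1 = 115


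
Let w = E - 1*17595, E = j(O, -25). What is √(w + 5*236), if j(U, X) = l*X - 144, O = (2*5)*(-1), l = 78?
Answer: I*√18509 ≈ 136.05*I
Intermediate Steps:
O = -10 (O = 10*(-1) = -10)
j(U, X) = -144 + 78*X (j(U, X) = 78*X - 144 = -144 + 78*X)
E = -2094 (E = -144 + 78*(-25) = -144 - 1950 = -2094)
w = -19689 (w = -2094 - 1*17595 = -2094 - 17595 = -19689)
√(w + 5*236) = √(-19689 + 5*236) = √(-19689 + 1180) = √(-18509) = I*√18509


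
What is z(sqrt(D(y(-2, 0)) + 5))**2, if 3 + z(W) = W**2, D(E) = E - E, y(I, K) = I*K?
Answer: 4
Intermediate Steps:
D(E) = 0
z(W) = -3 + W**2
z(sqrt(D(y(-2, 0)) + 5))**2 = (-3 + (sqrt(0 + 5))**2)**2 = (-3 + (sqrt(5))**2)**2 = (-3 + 5)**2 = 2**2 = 4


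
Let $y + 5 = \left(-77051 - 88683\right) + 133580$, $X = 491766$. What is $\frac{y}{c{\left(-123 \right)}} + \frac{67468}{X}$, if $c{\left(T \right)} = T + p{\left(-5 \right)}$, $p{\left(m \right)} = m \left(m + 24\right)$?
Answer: $\frac{7914705409}{53602494} \approx 147.66$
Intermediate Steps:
$p{\left(m \right)} = m \left(24 + m\right)$
$c{\left(T \right)} = -95 + T$ ($c{\left(T \right)} = T - 5 \left(24 - 5\right) = T - 95 = -95 + T$)
$y = -32159$ ($y = -5 + \left(\left(-77051 - 88683\right) + 133580\right) = -5 + \left(-165734 + 133580\right) = -5 - 32154 = -32159$)
$\frac{y}{c{\left(-123 \right)}} + \frac{67468}{X} = - \frac{32159}{-95 - 123} + \frac{67468}{491766} = - \frac{32159}{-218} + 67468 \cdot \frac{1}{491766} = \left(-32159\right) \left(- \frac{1}{218}\right) + \frac{33734}{245883} = \frac{32159}{218} + \frac{33734}{245883} = \frac{7914705409}{53602494}$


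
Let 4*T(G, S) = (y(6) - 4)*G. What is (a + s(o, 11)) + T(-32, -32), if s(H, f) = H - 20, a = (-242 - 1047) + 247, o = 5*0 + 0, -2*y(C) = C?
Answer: -1006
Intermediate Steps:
y(C) = -C/2
o = 0 (o = 0 + 0 = 0)
a = -1042 (a = -1289 + 247 = -1042)
T(G, S) = -7*G/4 (T(G, S) = ((-1/2*6 - 4)*G)/4 = ((-3 - 4)*G)/4 = (-7*G)/4 = -7*G/4)
s(H, f) = -20 + H
(a + s(o, 11)) + T(-32, -32) = (-1042 + (-20 + 0)) - 7/4*(-32) = (-1042 - 20) + 56 = -1062 + 56 = -1006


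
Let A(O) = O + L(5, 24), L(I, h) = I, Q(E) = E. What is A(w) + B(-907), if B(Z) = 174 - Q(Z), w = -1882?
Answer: -796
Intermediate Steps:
B(Z) = 174 - Z
A(O) = 5 + O (A(O) = O + 5 = 5 + O)
A(w) + B(-907) = (5 - 1882) + (174 - 1*(-907)) = -1877 + (174 + 907) = -1877 + 1081 = -796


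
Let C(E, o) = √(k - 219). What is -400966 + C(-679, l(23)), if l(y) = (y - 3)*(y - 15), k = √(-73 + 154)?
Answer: -400966 + I*√210 ≈ -4.0097e+5 + 14.491*I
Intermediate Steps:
k = 9 (k = √81 = 9)
l(y) = (-15 + y)*(-3 + y) (l(y) = (-3 + y)*(-15 + y) = (-15 + y)*(-3 + y))
C(E, o) = I*√210 (C(E, o) = √(9 - 219) = √(-210) = I*√210)
-400966 + C(-679, l(23)) = -400966 + I*√210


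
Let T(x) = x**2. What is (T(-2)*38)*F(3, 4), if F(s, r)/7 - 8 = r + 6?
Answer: 19152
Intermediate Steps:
F(s, r) = 98 + 7*r (F(s, r) = 56 + 7*(r + 6) = 56 + 7*(6 + r) = 56 + (42 + 7*r) = 98 + 7*r)
(T(-2)*38)*F(3, 4) = ((-2)**2*38)*(98 + 7*4) = (4*38)*(98 + 28) = 152*126 = 19152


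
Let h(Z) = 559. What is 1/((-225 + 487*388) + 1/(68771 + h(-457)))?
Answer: 69330/13084720231 ≈ 5.2985e-6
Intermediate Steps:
1/((-225 + 487*388) + 1/(68771 + h(-457))) = 1/((-225 + 487*388) + 1/(68771 + 559)) = 1/((-225 + 188956) + 1/69330) = 1/(188731 + 1/69330) = 1/(13084720231/69330) = 69330/13084720231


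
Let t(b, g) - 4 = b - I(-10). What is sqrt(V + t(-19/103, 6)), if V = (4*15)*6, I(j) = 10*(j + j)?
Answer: sqrt(5981519)/103 ≈ 23.745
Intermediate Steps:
I(j) = 20*j (I(j) = 10*(2*j) = 20*j)
t(b, g) = 204 + b (t(b, g) = 4 + (b - 20*(-10)) = 4 + (b - 1*(-200)) = 4 + (b + 200) = 4 + (200 + b) = 204 + b)
V = 360 (V = 60*6 = 360)
sqrt(V + t(-19/103, 6)) = sqrt(360 + (204 - 19/103)) = sqrt(360 + 20993/103) = sqrt(58073/103) = sqrt(5981519)/103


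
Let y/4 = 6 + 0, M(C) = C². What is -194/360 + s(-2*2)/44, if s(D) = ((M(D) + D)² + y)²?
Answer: 1269013/1980 ≈ 640.92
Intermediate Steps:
y = 24 (y = 4*(6 + 0) = 4*6 = 24)
s(D) = (24 + (D + D²)²)² (s(D) = ((D² + D)² + 24)² = ((D + D²)² + 24)² = (24 + (D + D²)²)²)
-194/360 + s(-2*2)/44 = -194/360 + (24 + (-2*2)²*(1 - 2*2)²)²/44 = -194*1/360 + (24 + (-4)²*(1 - 4)²)²*(1/44) = -97/180 + (24 + 16*(-3)²)²*(1/44) = -97/180 + (24 + 16*9)²*(1/44) = -97/180 + (24 + 144)²*(1/44) = -97/180 + 168²*(1/44) = -97/180 + 28224*(1/44) = -97/180 + 7056/11 = 1269013/1980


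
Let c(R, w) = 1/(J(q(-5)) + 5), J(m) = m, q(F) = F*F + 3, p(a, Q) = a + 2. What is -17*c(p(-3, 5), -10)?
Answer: -17/33 ≈ -0.51515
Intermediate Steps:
p(a, Q) = 2 + a
q(F) = 3 + F² (q(F) = F² + 3 = 3 + F²)
c(R, w) = 1/33 (c(R, w) = 1/((3 + (-5)²) + 5) = 1/((3 + 25) + 5) = 1/(28 + 5) = 1/33)
-17*c(p(-3, 5), -10) = -17*1/33 = -17/33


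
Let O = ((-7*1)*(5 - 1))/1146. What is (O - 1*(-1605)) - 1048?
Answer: 319147/573 ≈ 556.98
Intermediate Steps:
O = -14/573 (O = -7*4*(1/1146) = -28*1/1146 = -14/573 ≈ -0.024433)
(O - 1*(-1605)) - 1048 = (-14/573 - 1*(-1605)) - 1048 = (-14/573 + 1605) - 1048 = 919651/573 - 1048 = 319147/573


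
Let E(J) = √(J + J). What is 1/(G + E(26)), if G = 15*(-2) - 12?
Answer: -21/856 - √13/856 ≈ -0.028745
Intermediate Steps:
G = -42 (G = -30 - 12 = -42)
E(J) = √2*√J (E(J) = √(2*J) = √2*√J)
1/(G + E(26)) = 1/(-42 + √2*√26) = 1/(-42 + 2*√13)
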